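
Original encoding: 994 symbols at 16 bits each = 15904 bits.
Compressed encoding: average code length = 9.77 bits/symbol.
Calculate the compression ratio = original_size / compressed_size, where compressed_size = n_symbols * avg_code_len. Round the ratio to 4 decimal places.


original_size = n_symbols * orig_bits = 994 * 16 = 15904 bits
compressed_size = n_symbols * avg_code_len = 994 * 9.77 = 9711.38 bits
ratio = original_size / compressed_size = 15904 / 9711.38 = 1.6377

Compression ratio = 1.6377


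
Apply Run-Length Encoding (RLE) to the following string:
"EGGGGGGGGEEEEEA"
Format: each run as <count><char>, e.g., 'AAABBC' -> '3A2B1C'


Scanning runs left to right:
  i=0: run of 'E' x 1 -> '1E'
  i=1: run of 'G' x 8 -> '8G'
  i=9: run of 'E' x 5 -> '5E'
  i=14: run of 'A' x 1 -> '1A'

RLE = 1E8G5E1A


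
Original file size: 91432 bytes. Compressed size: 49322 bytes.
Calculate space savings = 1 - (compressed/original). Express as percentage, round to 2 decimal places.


ratio = compressed/original = 49322/91432 = 0.539439
savings = 1 - ratio = 1 - 0.539439 = 0.460561
as a percentage: 0.460561 * 100 = 46.06%

Space savings = 1 - 49322/91432 = 46.06%


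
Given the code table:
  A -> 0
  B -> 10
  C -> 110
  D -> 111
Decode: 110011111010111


Decoding:
110 -> C
0 -> A
111 -> D
110 -> C
10 -> B
111 -> D


Result: CADCBD


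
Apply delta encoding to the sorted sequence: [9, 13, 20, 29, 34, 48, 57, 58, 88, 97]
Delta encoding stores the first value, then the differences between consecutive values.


First value: 9
Deltas:
  13 - 9 = 4
  20 - 13 = 7
  29 - 20 = 9
  34 - 29 = 5
  48 - 34 = 14
  57 - 48 = 9
  58 - 57 = 1
  88 - 58 = 30
  97 - 88 = 9


Delta encoded: [9, 4, 7, 9, 5, 14, 9, 1, 30, 9]


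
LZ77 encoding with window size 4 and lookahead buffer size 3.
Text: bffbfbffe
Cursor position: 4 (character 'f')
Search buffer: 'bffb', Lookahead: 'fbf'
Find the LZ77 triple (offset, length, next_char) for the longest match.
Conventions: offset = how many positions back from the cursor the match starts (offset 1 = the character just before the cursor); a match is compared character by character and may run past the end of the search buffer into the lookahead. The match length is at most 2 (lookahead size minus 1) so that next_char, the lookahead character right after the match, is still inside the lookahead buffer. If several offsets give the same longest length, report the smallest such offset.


Try each offset into the search buffer:
  offset=1 (pos 3, char 'b'): match length 0
  offset=2 (pos 2, char 'f'): match length 2
  offset=3 (pos 1, char 'f'): match length 1
  offset=4 (pos 0, char 'b'): match length 0
Longest match has length 2 at offset 2.
next_char = character at position 4 + 2 = 6 -> 'f'

Best match: offset=2, length=2 (matching 'fb' starting at position 2)
LZ77 triple: (2, 2, 'f')


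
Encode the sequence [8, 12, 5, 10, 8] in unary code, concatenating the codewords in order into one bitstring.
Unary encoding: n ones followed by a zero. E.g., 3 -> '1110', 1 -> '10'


Encode each number as n ones followed by a terminating 0:
  8 -> 111111110 (9 bits)
  12 -> 1111111111110 (13 bits)
  5 -> 111110 (6 bits)
  10 -> 11111111110 (11 bits)
  8 -> 111111110 (9 bits)
Total length = 9 + 13 + 6 + 11 + 9 = 48 bits.

Unary([8, 12, 5, 10, 8]) = 111111110111111111111011111011111111110111111110 (48 bits)


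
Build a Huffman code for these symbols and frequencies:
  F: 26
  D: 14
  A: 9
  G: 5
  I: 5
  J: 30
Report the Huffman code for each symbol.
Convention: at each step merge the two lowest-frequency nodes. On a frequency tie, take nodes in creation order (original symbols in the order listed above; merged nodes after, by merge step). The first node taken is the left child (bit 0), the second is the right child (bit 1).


Huffman tree construction:
Step 1: Merge G(5) + I(5) = 10
Step 2: Merge A(9) + (G+I)(10) = 19
Step 3: Merge D(14) + (A+(G+I))(19) = 33
Step 4: Merge F(26) + J(30) = 56
Step 5: Merge (D+(A+(G+I)))(33) + (F+J)(56) = 89
Read each symbol's code off the tree from the root (left child = 0, right child = 1).

Codes:
  F: 10 (length 2)
  D: 00 (length 2)
  A: 010 (length 3)
  G: 0110 (length 4)
  I: 0111 (length 4)
  J: 11 (length 2)
Average code length: 207/89 = 2.3258 bits/symbol


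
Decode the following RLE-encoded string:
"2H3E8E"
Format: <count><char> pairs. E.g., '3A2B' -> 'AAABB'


Expanding each <count><char> pair:
  2H -> 'HH'
  3E -> 'EEE'
  8E -> 'EEEEEEEE'

Decoded = HHEEEEEEEEEEE


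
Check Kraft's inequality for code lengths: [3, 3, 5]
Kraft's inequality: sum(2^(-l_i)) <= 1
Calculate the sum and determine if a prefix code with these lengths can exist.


Sum = 2^(-3) + 2^(-3) + 2^(-5)
    = 0.125 + 0.125 + 0.03125
    = 9/32 = 0.28125
Since 0.28125 <= 1, Kraft's inequality IS satisfied.
A prefix code with these lengths CAN exist.

Kraft sum = 0.28125. Satisfied.


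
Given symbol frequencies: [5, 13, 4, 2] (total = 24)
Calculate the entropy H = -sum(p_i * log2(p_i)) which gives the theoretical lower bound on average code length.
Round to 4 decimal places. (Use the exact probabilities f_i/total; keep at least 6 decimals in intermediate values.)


Per-symbol terms -p_i * log2(p_i) with p_i = f_i/24:
  p = 5/24 = 0.208333: log2(p) = -2.263034, -p*log2(p) = 0.471466
  p = 13/24 = 0.541667: log2(p) = -0.884523, -p*log2(p) = 0.479117
  p = 4/24 = 0.166667: log2(p) = -2.584963, -p*log2(p) = 0.430827
  p = 2/24 = 0.083333: log2(p) = -3.584963, -p*log2(p) = 0.298747
H = 0.471466 + 0.479117 + 0.430827 + 0.298747 = 1.680157

H = 1.6802 bits/symbol


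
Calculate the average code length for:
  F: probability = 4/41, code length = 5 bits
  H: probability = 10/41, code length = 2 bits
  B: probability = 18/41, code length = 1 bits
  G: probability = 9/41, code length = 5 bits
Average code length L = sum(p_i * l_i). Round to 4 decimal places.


Weighted contributions p_i * l_i:
  F: (4/41) * 5 = 20/41
  H: (10/41) * 2 = 20/41
  B: (18/41) * 1 = 18/41
  G: (9/41) * 5 = 45/41
Sum = (20 + 20 + 18 + 45)/41 = 103/41

L = 103/41 = 2.5122 bits/symbol


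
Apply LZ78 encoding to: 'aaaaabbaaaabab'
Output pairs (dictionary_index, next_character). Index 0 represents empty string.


LZ78 encoding steps:
Dictionary: {0: ''}
Step 1: w='' (idx 0), next='a' -> output (0, 'a'), add 'a' as idx 1
Step 2: w='a' (idx 1), next='a' -> output (1, 'a'), add 'aa' as idx 2
Step 3: w='aa' (idx 2), next='b' -> output (2, 'b'), add 'aab' as idx 3
Step 4: w='' (idx 0), next='b' -> output (0, 'b'), add 'b' as idx 4
Step 5: w='aa' (idx 2), next='a' -> output (2, 'a'), add 'aaa' as idx 5
Step 6: w='a' (idx 1), next='b' -> output (1, 'b'), add 'ab' as idx 6
Step 7: w='ab' (idx 6), end of input -> output (6, '')


Encoded: [(0, 'a'), (1, 'a'), (2, 'b'), (0, 'b'), (2, 'a'), (1, 'b'), (6, '')]


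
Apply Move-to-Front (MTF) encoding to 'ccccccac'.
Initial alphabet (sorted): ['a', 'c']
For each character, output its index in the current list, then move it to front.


MTF encoding:
'c': index 1 in ['a', 'c'] -> ['c', 'a']
'c': index 0 in ['c', 'a'] -> ['c', 'a']
'c': index 0 in ['c', 'a'] -> ['c', 'a']
'c': index 0 in ['c', 'a'] -> ['c', 'a']
'c': index 0 in ['c', 'a'] -> ['c', 'a']
'c': index 0 in ['c', 'a'] -> ['c', 'a']
'a': index 1 in ['c', 'a'] -> ['a', 'c']
'c': index 1 in ['a', 'c'] -> ['c', 'a']


Output: [1, 0, 0, 0, 0, 0, 1, 1]


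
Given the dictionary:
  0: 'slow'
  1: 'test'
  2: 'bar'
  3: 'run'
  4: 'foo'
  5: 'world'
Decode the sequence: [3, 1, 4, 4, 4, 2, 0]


Look up each index in the dictionary:
  3 -> 'run'
  1 -> 'test'
  4 -> 'foo'
  4 -> 'foo'
  4 -> 'foo'
  2 -> 'bar'
  0 -> 'slow'

Decoded: "run test foo foo foo bar slow"


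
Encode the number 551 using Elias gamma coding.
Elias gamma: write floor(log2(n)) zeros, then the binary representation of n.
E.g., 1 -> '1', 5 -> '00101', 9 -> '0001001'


num_bits = floor(log2(551)) + 1 = 10
leading_zeros = num_bits - 1 = 9
binary(551) = 1000100111

Elias gamma(551) = '000000000' + '1000100111' = 0000000001000100111 (19 bits)


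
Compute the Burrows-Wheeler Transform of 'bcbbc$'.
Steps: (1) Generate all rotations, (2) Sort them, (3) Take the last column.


Rotations (sorted):
  0: $bcbbc -> last char: c
  1: bbc$bc -> last char: c
  2: bc$bcb -> last char: b
  3: bcbbc$ -> last char: $
  4: c$bcbb -> last char: b
  5: cbbc$b -> last char: b


BWT = ccb$bb


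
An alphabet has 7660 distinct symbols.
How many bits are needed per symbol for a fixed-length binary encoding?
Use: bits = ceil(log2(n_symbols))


log2(7660) = 12.9031
Bracket: 2^12 = 4096 < 7660 <= 2^13 = 8192
So ceil(log2(7660)) = 13

bits = ceil(log2(7660)) = ceil(12.9031) = 13 bits


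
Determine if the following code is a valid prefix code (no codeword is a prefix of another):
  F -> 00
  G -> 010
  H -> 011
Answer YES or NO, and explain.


Checking each pair (does one codeword prefix another?):
  F='00' vs G='010': no prefix
  F='00' vs H='011': no prefix
  G='010' vs F='00': no prefix
  G='010' vs H='011': no prefix
  H='011' vs F='00': no prefix
  H='011' vs G='010': no prefix
No violation found over all pairs.

YES -- this is a valid prefix code. No codeword is a prefix of any other codeword.


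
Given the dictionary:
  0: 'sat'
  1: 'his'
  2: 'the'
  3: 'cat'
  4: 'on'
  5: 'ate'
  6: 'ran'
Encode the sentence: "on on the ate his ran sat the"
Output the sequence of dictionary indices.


Look up each word in the dictionary:
  'on' -> 4
  'on' -> 4
  'the' -> 2
  'ate' -> 5
  'his' -> 1
  'ran' -> 6
  'sat' -> 0
  'the' -> 2

Encoded: [4, 4, 2, 5, 1, 6, 0, 2]


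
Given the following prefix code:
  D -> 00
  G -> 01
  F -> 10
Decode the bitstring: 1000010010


Decoding step by step:
Bits 10 -> F
Bits 00 -> D
Bits 01 -> G
Bits 00 -> D
Bits 10 -> F


Decoded message: FDGDF


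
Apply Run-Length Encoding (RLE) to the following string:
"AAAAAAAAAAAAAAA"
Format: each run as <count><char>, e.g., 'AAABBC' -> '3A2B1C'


Scanning runs left to right:
  i=0: run of 'A' x 15 -> '15A'

RLE = 15A


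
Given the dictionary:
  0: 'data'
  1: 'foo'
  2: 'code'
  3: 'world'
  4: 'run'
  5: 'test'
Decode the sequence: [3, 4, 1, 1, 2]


Look up each index in the dictionary:
  3 -> 'world'
  4 -> 'run'
  1 -> 'foo'
  1 -> 'foo'
  2 -> 'code'

Decoded: "world run foo foo code"


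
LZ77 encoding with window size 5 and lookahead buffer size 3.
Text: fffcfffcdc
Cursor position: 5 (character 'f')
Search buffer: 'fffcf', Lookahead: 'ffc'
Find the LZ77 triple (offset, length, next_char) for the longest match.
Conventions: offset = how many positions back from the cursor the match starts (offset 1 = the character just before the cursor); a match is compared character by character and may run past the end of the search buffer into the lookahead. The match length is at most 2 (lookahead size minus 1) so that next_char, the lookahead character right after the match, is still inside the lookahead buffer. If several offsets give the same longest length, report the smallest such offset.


Try each offset into the search buffer:
  offset=1 (pos 4, char 'f'): match length 2
  offset=2 (pos 3, char 'c'): match length 0
  offset=3 (pos 2, char 'f'): match length 1
  offset=4 (pos 1, char 'f'): match length 2
  offset=5 (pos 0, char 'f'): match length 2
Longest match has length 2, found at offsets 1, 4, 5; take the smallest, offset 1.
next_char = character at position 5 + 2 = 7 -> 'c'

Best match: offset=1, length=2 (matching 'ff' starting at position 4)
LZ77 triple: (1, 2, 'c')


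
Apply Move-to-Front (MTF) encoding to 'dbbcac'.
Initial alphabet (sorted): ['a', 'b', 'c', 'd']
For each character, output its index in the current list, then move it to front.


MTF encoding:
'd': index 3 in ['a', 'b', 'c', 'd'] -> ['d', 'a', 'b', 'c']
'b': index 2 in ['d', 'a', 'b', 'c'] -> ['b', 'd', 'a', 'c']
'b': index 0 in ['b', 'd', 'a', 'c'] -> ['b', 'd', 'a', 'c']
'c': index 3 in ['b', 'd', 'a', 'c'] -> ['c', 'b', 'd', 'a']
'a': index 3 in ['c', 'b', 'd', 'a'] -> ['a', 'c', 'b', 'd']
'c': index 1 in ['a', 'c', 'b', 'd'] -> ['c', 'a', 'b', 'd']


Output: [3, 2, 0, 3, 3, 1]


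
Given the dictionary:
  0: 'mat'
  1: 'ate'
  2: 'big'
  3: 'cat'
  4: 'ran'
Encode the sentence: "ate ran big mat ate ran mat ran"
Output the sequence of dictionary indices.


Look up each word in the dictionary:
  'ate' -> 1
  'ran' -> 4
  'big' -> 2
  'mat' -> 0
  'ate' -> 1
  'ran' -> 4
  'mat' -> 0
  'ran' -> 4

Encoded: [1, 4, 2, 0, 1, 4, 0, 4]


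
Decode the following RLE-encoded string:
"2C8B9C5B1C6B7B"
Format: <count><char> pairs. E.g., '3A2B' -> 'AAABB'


Expanding each <count><char> pair:
  2C -> 'CC'
  8B -> 'BBBBBBBB'
  9C -> 'CCCCCCCCC'
  5B -> 'BBBBB'
  1C -> 'C'
  6B -> 'BBBBBB'
  7B -> 'BBBBBBB'

Decoded = CCBBBBBBBBCCCCCCCCCBBBBBCBBBBBBBBBBBBB


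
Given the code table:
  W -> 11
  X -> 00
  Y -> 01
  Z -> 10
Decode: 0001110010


Decoding:
00 -> X
01 -> Y
11 -> W
00 -> X
10 -> Z


Result: XYWXZ


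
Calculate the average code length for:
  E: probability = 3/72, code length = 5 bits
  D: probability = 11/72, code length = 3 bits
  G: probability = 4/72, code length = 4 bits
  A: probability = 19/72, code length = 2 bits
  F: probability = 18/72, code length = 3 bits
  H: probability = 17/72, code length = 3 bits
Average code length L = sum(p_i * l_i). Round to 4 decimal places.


Weighted contributions p_i * l_i:
  E: (3/72) * 5 = 15/72
  D: (11/72) * 3 = 33/72
  G: (4/72) * 4 = 16/72
  A: (19/72) * 2 = 38/72
  F: (18/72) * 3 = 54/72
  H: (17/72) * 3 = 51/72
Sum = (15 + 33 + 16 + 38 + 54 + 51)/72 = 207/72

L = 207/72 = 2.8750 bits/symbol


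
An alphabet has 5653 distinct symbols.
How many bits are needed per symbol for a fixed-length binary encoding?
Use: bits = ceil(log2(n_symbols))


log2(5653) = 12.4648
Bracket: 2^12 = 4096 < 5653 <= 2^13 = 8192
So ceil(log2(5653)) = 13

bits = ceil(log2(5653)) = ceil(12.4648) = 13 bits


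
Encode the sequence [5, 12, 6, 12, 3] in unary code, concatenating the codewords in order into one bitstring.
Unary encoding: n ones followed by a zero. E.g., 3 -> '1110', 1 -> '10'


Encode each number as n ones followed by a terminating 0:
  5 -> 111110 (6 bits)
  12 -> 1111111111110 (13 bits)
  6 -> 1111110 (7 bits)
  12 -> 1111111111110 (13 bits)
  3 -> 1110 (4 bits)
Total length = 6 + 13 + 7 + 13 + 4 = 43 bits.

Unary([5, 12, 6, 12, 3]) = 1111101111111111110111111011111111111101110 (43 bits)


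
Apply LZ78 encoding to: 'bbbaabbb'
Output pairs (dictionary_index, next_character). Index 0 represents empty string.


LZ78 encoding steps:
Dictionary: {0: ''}
Step 1: w='' (idx 0), next='b' -> output (0, 'b'), add 'b' as idx 1
Step 2: w='b' (idx 1), next='b' -> output (1, 'b'), add 'bb' as idx 2
Step 3: w='' (idx 0), next='a' -> output (0, 'a'), add 'a' as idx 3
Step 4: w='a' (idx 3), next='b' -> output (3, 'b'), add 'ab' as idx 4
Step 5: w='bb' (idx 2), end of input -> output (2, '')


Encoded: [(0, 'b'), (1, 'b'), (0, 'a'), (3, 'b'), (2, '')]


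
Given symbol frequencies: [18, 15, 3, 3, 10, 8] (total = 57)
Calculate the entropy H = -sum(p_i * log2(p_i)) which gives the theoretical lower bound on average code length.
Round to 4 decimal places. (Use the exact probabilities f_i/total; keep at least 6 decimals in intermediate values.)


Per-symbol terms -p_i * log2(p_i) with p_i = f_i/57:
  p = 18/57 = 0.315789: log2(p) = -1.662965, -p*log2(p) = 0.525147
  p = 15/57 = 0.263158: log2(p) = -1.925999, -p*log2(p) = 0.506842
  p = 3/57 = 0.052632: log2(p) = -4.247928, -p*log2(p) = 0.223575
  p = 3/57 = 0.052632: log2(p) = -4.247928, -p*log2(p) = 0.223575
  p = 10/57 = 0.175439: log2(p) = -2.510962, -p*log2(p) = 0.440520
  p = 8/57 = 0.140351: log2(p) = -2.832890, -p*log2(p) = 0.397599
H = 0.525147 + 0.506842 + 0.223575 + 0.223575 + 0.440520 + 0.397599 = 2.317258

H = 2.3173 bits/symbol


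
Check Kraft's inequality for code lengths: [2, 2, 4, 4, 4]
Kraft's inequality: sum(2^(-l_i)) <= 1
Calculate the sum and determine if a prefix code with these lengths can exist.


Sum = 2^(-2) + 2^(-2) + 2^(-4) + 2^(-4) + 2^(-4)
    = 0.25 + 0.25 + 0.0625 + 0.0625 + 0.0625
    = 11/16 = 0.6875
Since 0.6875 <= 1, Kraft's inequality IS satisfied.
A prefix code with these lengths CAN exist.

Kraft sum = 0.6875. Satisfied.


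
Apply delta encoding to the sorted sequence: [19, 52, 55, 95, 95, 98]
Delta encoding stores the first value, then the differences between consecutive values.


First value: 19
Deltas:
  52 - 19 = 33
  55 - 52 = 3
  95 - 55 = 40
  95 - 95 = 0
  98 - 95 = 3


Delta encoded: [19, 33, 3, 40, 0, 3]


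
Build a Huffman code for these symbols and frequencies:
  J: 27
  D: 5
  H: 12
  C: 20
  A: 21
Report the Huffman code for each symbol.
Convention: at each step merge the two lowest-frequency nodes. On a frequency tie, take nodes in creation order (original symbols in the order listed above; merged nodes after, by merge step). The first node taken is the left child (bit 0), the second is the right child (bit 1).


Huffman tree construction:
Step 1: Merge D(5) + H(12) = 17
Step 2: Merge (D+H)(17) + C(20) = 37
Step 3: Merge A(21) + J(27) = 48
Step 4: Merge ((D+H)+C)(37) + (A+J)(48) = 85
Read each symbol's code off the tree from the root (left child = 0, right child = 1).

Codes:
  J: 11 (length 2)
  D: 000 (length 3)
  H: 001 (length 3)
  C: 01 (length 2)
  A: 10 (length 2)
Average code length: 187/85 = 2.2000 bits/symbol


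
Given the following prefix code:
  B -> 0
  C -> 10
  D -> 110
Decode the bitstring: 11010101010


Decoding step by step:
Bits 110 -> D
Bits 10 -> C
Bits 10 -> C
Bits 10 -> C
Bits 10 -> C


Decoded message: DCCCC


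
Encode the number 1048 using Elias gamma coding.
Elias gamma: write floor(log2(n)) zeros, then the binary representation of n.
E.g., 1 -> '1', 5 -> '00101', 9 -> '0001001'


num_bits = floor(log2(1048)) + 1 = 11
leading_zeros = num_bits - 1 = 10
binary(1048) = 10000011000

Elias gamma(1048) = '0000000000' + '10000011000' = 000000000010000011000 (21 bits)


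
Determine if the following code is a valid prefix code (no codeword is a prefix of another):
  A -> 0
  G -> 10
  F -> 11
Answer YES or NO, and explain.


Checking each pair (does one codeword prefix another?):
  A='0' vs G='10': no prefix
  A='0' vs F='11': no prefix
  G='10' vs A='0': no prefix
  G='10' vs F='11': no prefix
  F='11' vs A='0': no prefix
  F='11' vs G='10': no prefix
No violation found over all pairs.

YES -- this is a valid prefix code. No codeword is a prefix of any other codeword.


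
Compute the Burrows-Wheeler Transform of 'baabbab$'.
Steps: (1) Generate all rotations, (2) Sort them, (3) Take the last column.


Rotations (sorted):
  0: $baabbab -> last char: b
  1: aabbab$b -> last char: b
  2: ab$baabb -> last char: b
  3: abbab$ba -> last char: a
  4: b$baabba -> last char: a
  5: baabbab$ -> last char: $
  6: bab$baab -> last char: b
  7: bbab$baa -> last char: a


BWT = bbbaa$ba


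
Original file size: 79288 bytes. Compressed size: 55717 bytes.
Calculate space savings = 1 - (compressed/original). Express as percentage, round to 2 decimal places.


ratio = compressed/original = 55717/79288 = 0.702717
savings = 1 - ratio = 1 - 0.702717 = 0.297283
as a percentage: 0.297283 * 100 = 29.73%

Space savings = 1 - 55717/79288 = 29.73%


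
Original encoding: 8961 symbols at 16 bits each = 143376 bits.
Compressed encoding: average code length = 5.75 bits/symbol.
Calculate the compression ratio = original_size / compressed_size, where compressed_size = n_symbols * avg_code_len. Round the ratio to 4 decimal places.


original_size = n_symbols * orig_bits = 8961 * 16 = 143376 bits
compressed_size = n_symbols * avg_code_len = 8961 * 5.75 = 51525.75 bits
ratio = original_size / compressed_size = 143376 / 51525.75 = 2.7826

Compression ratio = 2.7826


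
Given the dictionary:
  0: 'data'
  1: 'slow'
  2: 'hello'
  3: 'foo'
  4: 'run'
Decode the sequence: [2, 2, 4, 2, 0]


Look up each index in the dictionary:
  2 -> 'hello'
  2 -> 'hello'
  4 -> 'run'
  2 -> 'hello'
  0 -> 'data'

Decoded: "hello hello run hello data"


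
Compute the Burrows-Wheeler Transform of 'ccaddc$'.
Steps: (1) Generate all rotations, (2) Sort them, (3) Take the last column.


Rotations (sorted):
  0: $ccaddc -> last char: c
  1: addc$cc -> last char: c
  2: c$ccadd -> last char: d
  3: caddc$c -> last char: c
  4: ccaddc$ -> last char: $
  5: dc$ccad -> last char: d
  6: ddc$cca -> last char: a


BWT = ccdc$da


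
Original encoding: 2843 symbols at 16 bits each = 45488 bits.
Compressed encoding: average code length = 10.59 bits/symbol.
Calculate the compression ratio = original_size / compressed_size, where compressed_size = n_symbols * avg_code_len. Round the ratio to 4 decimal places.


original_size = n_symbols * orig_bits = 2843 * 16 = 45488 bits
compressed_size = n_symbols * avg_code_len = 2843 * 10.59 = 30107.37 bits
ratio = original_size / compressed_size = 45488 / 30107.37 = 1.5109

Compression ratio = 1.5109


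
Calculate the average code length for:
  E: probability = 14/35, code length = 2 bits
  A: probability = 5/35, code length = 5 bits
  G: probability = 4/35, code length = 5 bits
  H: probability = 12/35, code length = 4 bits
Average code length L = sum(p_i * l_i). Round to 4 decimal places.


Weighted contributions p_i * l_i:
  E: (14/35) * 2 = 28/35
  A: (5/35) * 5 = 25/35
  G: (4/35) * 5 = 20/35
  H: (12/35) * 4 = 48/35
Sum = (28 + 25 + 20 + 48)/35 = 121/35

L = 121/35 = 3.4571 bits/symbol


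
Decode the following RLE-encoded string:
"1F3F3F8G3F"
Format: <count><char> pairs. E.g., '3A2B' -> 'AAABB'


Expanding each <count><char> pair:
  1F -> 'F'
  3F -> 'FFF'
  3F -> 'FFF'
  8G -> 'GGGGGGGG'
  3F -> 'FFF'

Decoded = FFFFFFFGGGGGGGGFFF


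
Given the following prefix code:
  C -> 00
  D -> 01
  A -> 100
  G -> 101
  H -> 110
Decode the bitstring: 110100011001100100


Decoding step by step:
Bits 110 -> H
Bits 100 -> A
Bits 01 -> D
Bits 100 -> A
Bits 110 -> H
Bits 01 -> D
Bits 00 -> C


Decoded message: HADAHDC


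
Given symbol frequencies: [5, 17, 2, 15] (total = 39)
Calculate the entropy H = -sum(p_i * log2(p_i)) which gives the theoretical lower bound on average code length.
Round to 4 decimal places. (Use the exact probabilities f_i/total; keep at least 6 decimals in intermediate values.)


Per-symbol terms -p_i * log2(p_i) with p_i = f_i/39:
  p = 5/39 = 0.128205: log2(p) = -2.963474, -p*log2(p) = 0.379933
  p = 17/39 = 0.435897: log2(p) = -1.197939, -p*log2(p) = 0.522179
  p = 2/39 = 0.051282: log2(p) = -4.285402, -p*log2(p) = 0.219764
  p = 15/39 = 0.384615: log2(p) = -1.378512, -p*log2(p) = 0.530197
H = 0.379933 + 0.522179 + 0.219764 + 0.530197 = 1.652073

H = 1.6521 bits/symbol


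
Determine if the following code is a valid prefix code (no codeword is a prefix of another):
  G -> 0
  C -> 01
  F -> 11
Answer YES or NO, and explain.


Checking each pair (does one codeword prefix another?):
  G='0' vs C='01': prefix -- VIOLATION

NO -- this is NOT a valid prefix code. G (0) is a prefix of C (01).


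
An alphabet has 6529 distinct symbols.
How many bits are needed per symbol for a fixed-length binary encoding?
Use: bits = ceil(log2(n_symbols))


log2(6529) = 12.6726
Bracket: 2^12 = 4096 < 6529 <= 2^13 = 8192
So ceil(log2(6529)) = 13

bits = ceil(log2(6529)) = ceil(12.6726) = 13 bits


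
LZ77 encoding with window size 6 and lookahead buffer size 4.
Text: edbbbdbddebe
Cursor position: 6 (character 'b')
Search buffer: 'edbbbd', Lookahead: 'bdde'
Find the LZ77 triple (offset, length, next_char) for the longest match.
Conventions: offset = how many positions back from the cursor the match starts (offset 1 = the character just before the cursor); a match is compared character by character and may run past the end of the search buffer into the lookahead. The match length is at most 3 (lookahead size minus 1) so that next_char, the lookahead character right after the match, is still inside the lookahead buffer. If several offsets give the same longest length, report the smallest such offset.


Try each offset into the search buffer:
  offset=1 (pos 5, char 'd'): match length 0
  offset=2 (pos 4, char 'b'): match length 2
  offset=3 (pos 3, char 'b'): match length 1
  offset=4 (pos 2, char 'b'): match length 1
  offset=5 (pos 1, char 'd'): match length 0
  offset=6 (pos 0, char 'e'): match length 0
Longest match has length 2 at offset 2.
next_char = character at position 6 + 2 = 8 -> 'd'

Best match: offset=2, length=2 (matching 'bd' starting at position 4)
LZ77 triple: (2, 2, 'd')


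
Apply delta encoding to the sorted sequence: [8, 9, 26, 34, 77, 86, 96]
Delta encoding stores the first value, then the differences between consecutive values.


First value: 8
Deltas:
  9 - 8 = 1
  26 - 9 = 17
  34 - 26 = 8
  77 - 34 = 43
  86 - 77 = 9
  96 - 86 = 10


Delta encoded: [8, 1, 17, 8, 43, 9, 10]


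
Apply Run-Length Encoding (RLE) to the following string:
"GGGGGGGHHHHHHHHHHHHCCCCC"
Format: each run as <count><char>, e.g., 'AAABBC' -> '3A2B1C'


Scanning runs left to right:
  i=0: run of 'G' x 7 -> '7G'
  i=7: run of 'H' x 12 -> '12H'
  i=19: run of 'C' x 5 -> '5C'

RLE = 7G12H5C


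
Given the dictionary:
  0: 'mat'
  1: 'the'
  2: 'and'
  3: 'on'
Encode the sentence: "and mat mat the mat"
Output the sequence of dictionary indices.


Look up each word in the dictionary:
  'and' -> 2
  'mat' -> 0
  'mat' -> 0
  'the' -> 1
  'mat' -> 0

Encoded: [2, 0, 0, 1, 0]


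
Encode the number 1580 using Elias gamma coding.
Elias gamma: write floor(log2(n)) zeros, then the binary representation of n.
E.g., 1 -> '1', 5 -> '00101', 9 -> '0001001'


num_bits = floor(log2(1580)) + 1 = 11
leading_zeros = num_bits - 1 = 10
binary(1580) = 11000101100

Elias gamma(1580) = '0000000000' + '11000101100' = 000000000011000101100 (21 bits)


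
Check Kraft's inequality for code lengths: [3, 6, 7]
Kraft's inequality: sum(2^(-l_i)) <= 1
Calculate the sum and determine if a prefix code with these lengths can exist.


Sum = 2^(-3) + 2^(-6) + 2^(-7)
    = 0.125 + 0.015625 + 0.0078125
    = 19/128 = 0.1484375
Since 0.1484375 <= 1, Kraft's inequality IS satisfied.
A prefix code with these lengths CAN exist.

Kraft sum = 0.1484375. Satisfied.


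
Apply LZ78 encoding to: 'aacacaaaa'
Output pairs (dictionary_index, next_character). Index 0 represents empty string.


LZ78 encoding steps:
Dictionary: {0: ''}
Step 1: w='' (idx 0), next='a' -> output (0, 'a'), add 'a' as idx 1
Step 2: w='a' (idx 1), next='c' -> output (1, 'c'), add 'ac' as idx 2
Step 3: w='ac' (idx 2), next='a' -> output (2, 'a'), add 'aca' as idx 3
Step 4: w='a' (idx 1), next='a' -> output (1, 'a'), add 'aa' as idx 4
Step 5: w='a' (idx 1), end of input -> output (1, '')


Encoded: [(0, 'a'), (1, 'c'), (2, 'a'), (1, 'a'), (1, '')]


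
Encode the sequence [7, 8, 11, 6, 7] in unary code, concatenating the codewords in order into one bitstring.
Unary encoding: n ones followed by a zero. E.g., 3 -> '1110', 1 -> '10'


Encode each number as n ones followed by a terminating 0:
  7 -> 11111110 (8 bits)
  8 -> 111111110 (9 bits)
  11 -> 111111111110 (12 bits)
  6 -> 1111110 (7 bits)
  7 -> 11111110 (8 bits)
Total length = 8 + 9 + 12 + 7 + 8 = 44 bits.

Unary([7, 8, 11, 6, 7]) = 11111110111111110111111111110111111011111110 (44 bits)


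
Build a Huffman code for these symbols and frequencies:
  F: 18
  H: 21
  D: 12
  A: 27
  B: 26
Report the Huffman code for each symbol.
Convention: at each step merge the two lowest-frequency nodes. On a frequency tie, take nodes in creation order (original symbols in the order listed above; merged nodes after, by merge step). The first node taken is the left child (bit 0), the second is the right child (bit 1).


Huffman tree construction:
Step 1: Merge D(12) + F(18) = 30
Step 2: Merge H(21) + B(26) = 47
Step 3: Merge A(27) + (D+F)(30) = 57
Step 4: Merge (H+B)(47) + (A+(D+F))(57) = 104
Read each symbol's code off the tree from the root (left child = 0, right child = 1).

Codes:
  F: 111 (length 3)
  H: 00 (length 2)
  D: 110 (length 3)
  A: 10 (length 2)
  B: 01 (length 2)
Average code length: 238/104 = 2.2885 bits/symbol


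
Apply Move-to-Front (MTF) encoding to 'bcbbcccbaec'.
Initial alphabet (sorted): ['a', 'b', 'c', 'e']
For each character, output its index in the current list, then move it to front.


MTF encoding:
'b': index 1 in ['a', 'b', 'c', 'e'] -> ['b', 'a', 'c', 'e']
'c': index 2 in ['b', 'a', 'c', 'e'] -> ['c', 'b', 'a', 'e']
'b': index 1 in ['c', 'b', 'a', 'e'] -> ['b', 'c', 'a', 'e']
'b': index 0 in ['b', 'c', 'a', 'e'] -> ['b', 'c', 'a', 'e']
'c': index 1 in ['b', 'c', 'a', 'e'] -> ['c', 'b', 'a', 'e']
'c': index 0 in ['c', 'b', 'a', 'e'] -> ['c', 'b', 'a', 'e']
'c': index 0 in ['c', 'b', 'a', 'e'] -> ['c', 'b', 'a', 'e']
'b': index 1 in ['c', 'b', 'a', 'e'] -> ['b', 'c', 'a', 'e']
'a': index 2 in ['b', 'c', 'a', 'e'] -> ['a', 'b', 'c', 'e']
'e': index 3 in ['a', 'b', 'c', 'e'] -> ['e', 'a', 'b', 'c']
'c': index 3 in ['e', 'a', 'b', 'c'] -> ['c', 'e', 'a', 'b']


Output: [1, 2, 1, 0, 1, 0, 0, 1, 2, 3, 3]


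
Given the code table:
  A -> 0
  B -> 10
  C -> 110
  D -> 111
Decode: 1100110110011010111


Decoding:
110 -> C
0 -> A
110 -> C
110 -> C
0 -> A
110 -> C
10 -> B
111 -> D


Result: CACCACBD


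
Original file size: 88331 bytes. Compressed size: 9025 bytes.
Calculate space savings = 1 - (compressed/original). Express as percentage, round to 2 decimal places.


ratio = compressed/original = 9025/88331 = 0.102173
savings = 1 - ratio = 1 - 0.102173 = 0.897827
as a percentage: 0.897827 * 100 = 89.78%

Space savings = 1 - 9025/88331 = 89.78%


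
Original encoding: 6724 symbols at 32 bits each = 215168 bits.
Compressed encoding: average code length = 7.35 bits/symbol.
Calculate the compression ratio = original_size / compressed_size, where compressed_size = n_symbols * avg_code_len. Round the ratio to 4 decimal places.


original_size = n_symbols * orig_bits = 6724 * 32 = 215168 bits
compressed_size = n_symbols * avg_code_len = 6724 * 7.35 = 49421.4 bits
ratio = original_size / compressed_size = 215168 / 49421.4 = 4.3537

Compression ratio = 4.3537


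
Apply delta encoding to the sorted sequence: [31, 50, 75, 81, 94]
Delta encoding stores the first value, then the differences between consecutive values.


First value: 31
Deltas:
  50 - 31 = 19
  75 - 50 = 25
  81 - 75 = 6
  94 - 81 = 13


Delta encoded: [31, 19, 25, 6, 13]


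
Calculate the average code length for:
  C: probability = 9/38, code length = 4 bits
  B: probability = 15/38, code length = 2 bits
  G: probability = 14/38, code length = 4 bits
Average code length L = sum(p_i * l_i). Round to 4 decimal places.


Weighted contributions p_i * l_i:
  C: (9/38) * 4 = 36/38
  B: (15/38) * 2 = 30/38
  G: (14/38) * 4 = 56/38
Sum = (36 + 30 + 56)/38 = 122/38

L = 122/38 = 3.2105 bits/symbol


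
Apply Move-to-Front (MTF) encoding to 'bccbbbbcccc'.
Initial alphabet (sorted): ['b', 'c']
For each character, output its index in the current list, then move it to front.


MTF encoding:
'b': index 0 in ['b', 'c'] -> ['b', 'c']
'c': index 1 in ['b', 'c'] -> ['c', 'b']
'c': index 0 in ['c', 'b'] -> ['c', 'b']
'b': index 1 in ['c', 'b'] -> ['b', 'c']
'b': index 0 in ['b', 'c'] -> ['b', 'c']
'b': index 0 in ['b', 'c'] -> ['b', 'c']
'b': index 0 in ['b', 'c'] -> ['b', 'c']
'c': index 1 in ['b', 'c'] -> ['c', 'b']
'c': index 0 in ['c', 'b'] -> ['c', 'b']
'c': index 0 in ['c', 'b'] -> ['c', 'b']
'c': index 0 in ['c', 'b'] -> ['c', 'b']


Output: [0, 1, 0, 1, 0, 0, 0, 1, 0, 0, 0]


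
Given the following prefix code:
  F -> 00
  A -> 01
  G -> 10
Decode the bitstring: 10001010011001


Decoding step by step:
Bits 10 -> G
Bits 00 -> F
Bits 10 -> G
Bits 10 -> G
Bits 01 -> A
Bits 10 -> G
Bits 01 -> A


Decoded message: GFGGAGA


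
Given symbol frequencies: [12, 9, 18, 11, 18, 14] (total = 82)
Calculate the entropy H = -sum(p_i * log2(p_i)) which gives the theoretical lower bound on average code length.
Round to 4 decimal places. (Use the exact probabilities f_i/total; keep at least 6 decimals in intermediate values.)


Per-symbol terms -p_i * log2(p_i) with p_i = f_i/82:
  p = 12/82 = 0.146341: log2(p) = -2.772590, -p*log2(p) = 0.405745
  p = 9/82 = 0.109756: log2(p) = -3.187627, -p*log2(p) = 0.349862
  p = 18/82 = 0.219512: log2(p) = -2.187627, -p*log2(p) = 0.480211
  p = 11/82 = 0.134146: log2(p) = -2.898120, -p*log2(p) = 0.388772
  p = 18/82 = 0.219512: log2(p) = -2.187627, -p*log2(p) = 0.480211
  p = 14/82 = 0.170732: log2(p) = -2.550197, -p*log2(p) = 0.435400
H = 0.405745 + 0.349862 + 0.480211 + 0.388772 + 0.480211 + 0.435400 = 2.540201

H = 2.5402 bits/symbol


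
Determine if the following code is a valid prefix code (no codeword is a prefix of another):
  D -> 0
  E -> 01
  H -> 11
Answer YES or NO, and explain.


Checking each pair (does one codeword prefix another?):
  D='0' vs E='01': prefix -- VIOLATION

NO -- this is NOT a valid prefix code. D (0) is a prefix of E (01).


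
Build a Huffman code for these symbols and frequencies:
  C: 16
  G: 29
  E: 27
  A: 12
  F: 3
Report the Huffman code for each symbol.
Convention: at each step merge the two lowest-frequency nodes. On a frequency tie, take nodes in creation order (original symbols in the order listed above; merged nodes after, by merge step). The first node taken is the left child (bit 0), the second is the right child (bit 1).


Huffman tree construction:
Step 1: Merge F(3) + A(12) = 15
Step 2: Merge (F+A)(15) + C(16) = 31
Step 3: Merge E(27) + G(29) = 56
Step 4: Merge ((F+A)+C)(31) + (E+G)(56) = 87
Read each symbol's code off the tree from the root (left child = 0, right child = 1).

Codes:
  C: 01 (length 2)
  G: 11 (length 2)
  E: 10 (length 2)
  A: 001 (length 3)
  F: 000 (length 3)
Average code length: 189/87 = 2.1724 bits/symbol


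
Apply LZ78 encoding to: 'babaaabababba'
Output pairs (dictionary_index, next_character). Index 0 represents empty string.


LZ78 encoding steps:
Dictionary: {0: ''}
Step 1: w='' (idx 0), next='b' -> output (0, 'b'), add 'b' as idx 1
Step 2: w='' (idx 0), next='a' -> output (0, 'a'), add 'a' as idx 2
Step 3: w='b' (idx 1), next='a' -> output (1, 'a'), add 'ba' as idx 3
Step 4: w='a' (idx 2), next='a' -> output (2, 'a'), add 'aa' as idx 4
Step 5: w='ba' (idx 3), next='b' -> output (3, 'b'), add 'bab' as idx 5
Step 6: w='a' (idx 2), next='b' -> output (2, 'b'), add 'ab' as idx 6
Step 7: w='ba' (idx 3), end of input -> output (3, '')


Encoded: [(0, 'b'), (0, 'a'), (1, 'a'), (2, 'a'), (3, 'b'), (2, 'b'), (3, '')]


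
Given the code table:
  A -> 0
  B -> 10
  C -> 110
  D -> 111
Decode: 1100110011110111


Decoding:
110 -> C
0 -> A
110 -> C
0 -> A
111 -> D
10 -> B
111 -> D


Result: CACADBD


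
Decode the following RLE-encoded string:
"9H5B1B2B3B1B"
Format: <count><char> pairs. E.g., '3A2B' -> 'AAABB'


Expanding each <count><char> pair:
  9H -> 'HHHHHHHHH'
  5B -> 'BBBBB'
  1B -> 'B'
  2B -> 'BB'
  3B -> 'BBB'
  1B -> 'B'

Decoded = HHHHHHHHHBBBBBBBBBBBB


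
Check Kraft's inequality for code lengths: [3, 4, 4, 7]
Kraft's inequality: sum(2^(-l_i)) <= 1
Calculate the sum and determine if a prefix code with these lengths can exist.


Sum = 2^(-3) + 2^(-4) + 2^(-4) + 2^(-7)
    = 0.125 + 0.0625 + 0.0625 + 0.0078125
    = 33/128 = 0.2578125
Since 0.2578125 <= 1, Kraft's inequality IS satisfied.
A prefix code with these lengths CAN exist.

Kraft sum = 0.2578125. Satisfied.


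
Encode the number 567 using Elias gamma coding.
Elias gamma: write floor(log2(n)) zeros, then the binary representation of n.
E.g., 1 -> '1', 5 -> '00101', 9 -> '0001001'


num_bits = floor(log2(567)) + 1 = 10
leading_zeros = num_bits - 1 = 9
binary(567) = 1000110111

Elias gamma(567) = '000000000' + '1000110111' = 0000000001000110111 (19 bits)


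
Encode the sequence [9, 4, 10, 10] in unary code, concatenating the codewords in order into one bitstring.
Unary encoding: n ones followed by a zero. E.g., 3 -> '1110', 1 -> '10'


Encode each number as n ones followed by a terminating 0:
  9 -> 1111111110 (10 bits)
  4 -> 11110 (5 bits)
  10 -> 11111111110 (11 bits)
  10 -> 11111111110 (11 bits)
Total length = 10 + 5 + 11 + 11 = 37 bits.

Unary([9, 4, 10, 10]) = 1111111110111101111111111011111111110 (37 bits)


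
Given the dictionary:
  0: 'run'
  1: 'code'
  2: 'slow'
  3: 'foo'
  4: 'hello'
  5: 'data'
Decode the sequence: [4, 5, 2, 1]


Look up each index in the dictionary:
  4 -> 'hello'
  5 -> 'data'
  2 -> 'slow'
  1 -> 'code'

Decoded: "hello data slow code"


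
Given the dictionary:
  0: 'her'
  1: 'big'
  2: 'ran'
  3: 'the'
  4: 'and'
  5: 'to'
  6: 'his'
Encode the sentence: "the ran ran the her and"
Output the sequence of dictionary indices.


Look up each word in the dictionary:
  'the' -> 3
  'ran' -> 2
  'ran' -> 2
  'the' -> 3
  'her' -> 0
  'and' -> 4

Encoded: [3, 2, 2, 3, 0, 4]


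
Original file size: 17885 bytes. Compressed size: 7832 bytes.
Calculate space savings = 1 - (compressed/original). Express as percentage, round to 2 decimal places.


ratio = compressed/original = 7832/17885 = 0.437909
savings = 1 - ratio = 1 - 0.437909 = 0.562091
as a percentage: 0.562091 * 100 = 56.21%

Space savings = 1 - 7832/17885 = 56.21%


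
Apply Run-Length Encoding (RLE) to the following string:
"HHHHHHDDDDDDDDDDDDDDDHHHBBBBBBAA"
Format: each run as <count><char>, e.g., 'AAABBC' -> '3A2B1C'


Scanning runs left to right:
  i=0: run of 'H' x 6 -> '6H'
  i=6: run of 'D' x 15 -> '15D'
  i=21: run of 'H' x 3 -> '3H'
  i=24: run of 'B' x 6 -> '6B'
  i=30: run of 'A' x 2 -> '2A'

RLE = 6H15D3H6B2A


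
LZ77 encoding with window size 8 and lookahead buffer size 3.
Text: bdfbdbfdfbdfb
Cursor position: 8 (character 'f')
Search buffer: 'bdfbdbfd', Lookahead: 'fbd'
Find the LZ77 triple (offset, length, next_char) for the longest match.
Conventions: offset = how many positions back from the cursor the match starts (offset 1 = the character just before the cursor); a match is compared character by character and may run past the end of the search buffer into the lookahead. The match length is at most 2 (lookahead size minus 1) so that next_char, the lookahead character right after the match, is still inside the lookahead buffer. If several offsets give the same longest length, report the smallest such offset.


Try each offset into the search buffer:
  offset=1 (pos 7, char 'd'): match length 0
  offset=2 (pos 6, char 'f'): match length 1
  offset=3 (pos 5, char 'b'): match length 0
  offset=4 (pos 4, char 'd'): match length 0
  offset=5 (pos 3, char 'b'): match length 0
  offset=6 (pos 2, char 'f'): match length 2
  offset=7 (pos 1, char 'd'): match length 0
  offset=8 (pos 0, char 'b'): match length 0
Longest match has length 2 at offset 6.
next_char = character at position 8 + 2 = 10 -> 'd'

Best match: offset=6, length=2 (matching 'fb' starting at position 2)
LZ77 triple: (6, 2, 'd')


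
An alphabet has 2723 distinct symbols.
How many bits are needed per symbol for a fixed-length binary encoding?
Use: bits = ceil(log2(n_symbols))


log2(2723) = 11.411
Bracket: 2^11 = 2048 < 2723 <= 2^12 = 4096
So ceil(log2(2723)) = 12

bits = ceil(log2(2723)) = ceil(11.411) = 12 bits


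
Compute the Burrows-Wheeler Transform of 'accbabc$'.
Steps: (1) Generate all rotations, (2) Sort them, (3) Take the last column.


Rotations (sorted):
  0: $accbabc -> last char: c
  1: abc$accb -> last char: b
  2: accbabc$ -> last char: $
  3: babc$acc -> last char: c
  4: bc$accba -> last char: a
  5: c$accbab -> last char: b
  6: cbabc$ac -> last char: c
  7: ccbabc$a -> last char: a


BWT = cb$cabca


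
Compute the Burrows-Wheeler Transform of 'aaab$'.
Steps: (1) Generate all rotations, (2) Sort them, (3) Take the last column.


Rotations (sorted):
  0: $aaab -> last char: b
  1: aaab$ -> last char: $
  2: aab$a -> last char: a
  3: ab$aa -> last char: a
  4: b$aaa -> last char: a


BWT = b$aaa


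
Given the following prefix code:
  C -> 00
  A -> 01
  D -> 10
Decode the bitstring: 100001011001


Decoding step by step:
Bits 10 -> D
Bits 00 -> C
Bits 01 -> A
Bits 01 -> A
Bits 10 -> D
Bits 01 -> A


Decoded message: DCAADA
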